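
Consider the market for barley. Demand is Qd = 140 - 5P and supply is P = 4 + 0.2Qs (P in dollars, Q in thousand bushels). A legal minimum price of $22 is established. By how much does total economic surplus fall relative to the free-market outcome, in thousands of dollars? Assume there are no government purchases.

180

Rearranging supply gives Qs = 5P - 20. Setting quantity demanded equal to quantity supplied, 140 - 5P = 5P - 20, gives P* = 16 and Q* = 60.
Because the floor (22) lies above the market-clearing price, it is binding.
At P = 22: Qd = 140 - 5·22 = 30 and Qs = 5·22 - 20 = 90.
Quantity traded falls to 30. At Q = 30 the demand price is (140 - 30)/5 = 22 and the supply price is (20 + 30)/5 = 10.
Deadweight loss = ½ · (22 - 10) · (60 - 30) = ½ · 12 · 30 = 180.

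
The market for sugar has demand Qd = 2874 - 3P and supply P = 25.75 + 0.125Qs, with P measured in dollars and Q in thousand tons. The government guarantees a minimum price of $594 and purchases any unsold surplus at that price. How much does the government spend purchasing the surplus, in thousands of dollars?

Rearranging supply gives Qs = 8P - 206. Equilibrium: 2874 - 3P = 8P - 206, so 3080 = 11P and P* = 280, Q* = 2034.
Since 594 > 280, the floor is binding.
At P = 594: Qd = 2874 - 3·594 = 1092 and Qs = 8·594 - 206 = 4546.
Surplus = Qs - Qd = 3454.
Government expenditure = surplus × support price = 3454 × 594 = 2051676.

2051676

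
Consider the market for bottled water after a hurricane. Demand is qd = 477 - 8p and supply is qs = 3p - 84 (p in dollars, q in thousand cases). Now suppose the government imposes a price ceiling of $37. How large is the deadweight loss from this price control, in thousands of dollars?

Equilibrium: 477 - 8p = 3p - 84, so 561 = 11p and p* = 51, q* = 69.
Since 37 < 51, the ceiling is binding.
At p = 37: qd = 477 - 8·37 = 181 and qs = 3·37 - 84 = 27.
Quantity traded falls to 27. At q = 27 the demand price is (477 - 27)/8 = 56.25 and the supply price is (84 + 27)/3 = 37.
Deadweight loss = ½ · (56.25 - 37) · (69 - 27) = ½ · 19.25 · 42 = 404.25.

404.25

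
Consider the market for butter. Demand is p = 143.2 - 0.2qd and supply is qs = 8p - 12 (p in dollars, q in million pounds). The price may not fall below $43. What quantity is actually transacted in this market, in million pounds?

436

Rearranging demand gives qd = 716 - 5p. Without the control the market clears where 716 - 5p = 8p - 12, i.e. p* = 56 and q* = 436.
The floor of 43 is below the equilibrium price 56, so it is not binding; the market clears at p* = 56, q* = 436.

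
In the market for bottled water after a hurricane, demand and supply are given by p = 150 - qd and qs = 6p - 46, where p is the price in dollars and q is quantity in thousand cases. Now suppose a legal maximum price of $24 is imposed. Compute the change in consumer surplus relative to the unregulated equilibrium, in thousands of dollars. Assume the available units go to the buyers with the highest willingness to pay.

104

Rearranging demand gives qd = 150 - p. Without the control the market clears where 150 - p = 6p - 46, i.e. p* = 28 and q* = 122.
Since 24 < 28, the ceiling is binding.
At p = 24: qd = 150 - 24 = 126 and qs = 6·24 - 46 = 98.
Consumer surplus without the control is ½ · (150 - 28) · 122 = 7442.
With the ceiling, 98 units are sold at 24 (assume they go to the highest-value buyers). The demand price at q = 98 is 52, so CS = ½ · [(150 - 24) + (52 - 24)] · 98 = 7546.
Change in consumer surplus = 7546 - 7442 = 104.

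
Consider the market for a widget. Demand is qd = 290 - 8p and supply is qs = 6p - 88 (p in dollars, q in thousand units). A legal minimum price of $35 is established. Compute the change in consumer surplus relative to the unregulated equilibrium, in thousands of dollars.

-336

Setting quantity demanded equal to quantity supplied, 290 - 8p = 6p - 88, gives p* = 27 and q* = 74.
Because the floor (35) lies above the market-clearing price, it is binding.
At p = 35: qd = 290 - 8·35 = 10 and qs = 6·35 - 88 = 122.
Consumer surplus without the control is ½ · (36.25 - 27) · 74 = 342.25.
With the floor, consumers buy 10 units at 35, so CS = ½ · (36.25 - 35) · 10 = 6.25.
Change in consumer surplus = 6.25 - 342.25 = -336.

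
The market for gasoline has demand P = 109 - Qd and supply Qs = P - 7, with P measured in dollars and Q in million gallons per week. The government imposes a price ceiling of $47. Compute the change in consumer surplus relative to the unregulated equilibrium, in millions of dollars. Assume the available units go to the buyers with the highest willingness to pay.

379.5

Rearranging demand gives Qd = 109 - P. Equilibrium: 109 - P = P - 7, so 116 = 2P and P* = 58, Q* = 51.
Since 47 < 58, the ceiling is binding.
At P = 47: Qd = 109 - 47 = 62 and Qs = 47 - 7 = 40.
Consumer surplus without the control is ½ · (109 - 58) · 51 = 1300.5.
With the ceiling, 40 units are sold at 47 (assume they go to the highest-value buyers). The demand price at Q = 40 is 69, so CS = ½ · [(109 - 47) + (69 - 47)] · 40 = 1680.
Change in consumer surplus = 1680 - 1300.5 = 379.5.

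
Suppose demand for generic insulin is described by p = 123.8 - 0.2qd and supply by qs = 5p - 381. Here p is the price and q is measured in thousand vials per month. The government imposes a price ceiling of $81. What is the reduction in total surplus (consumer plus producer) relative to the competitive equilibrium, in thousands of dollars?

1805

Rearranging demand gives qd = 619 - 5p. Without the control the market clears where 619 - 5p = 5p - 381, i.e. p* = 100 and q* = 119.
Since 81 < 100, the ceiling is binding.
At p = 81: qd = 619 - 5·81 = 214 and qs = 5·81 - 381 = 24.
Quantity traded falls to 24. At q = 24 the demand price is (619 - 24)/5 = 119 and the supply price is (381 + 24)/5 = 81.
Deadweight loss = ½ · (119 - 81) · (119 - 24) = ½ · 38 · 95 = 1805.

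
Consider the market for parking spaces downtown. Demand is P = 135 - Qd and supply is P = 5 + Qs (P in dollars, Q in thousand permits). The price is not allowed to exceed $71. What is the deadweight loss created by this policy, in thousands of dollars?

Rearranging demand gives Qd = 135 - P; rearranging supply gives Qs = P - 5. In a free market, 135 - P = P - 5 gives the equilibrium P* = 70, Q* = 65.
Since 71 is above P* = 70, the ceiling does not bind and the free-market outcome prevails.
Since the control does not bind, no trades are prevented and deadweight loss is zero.

0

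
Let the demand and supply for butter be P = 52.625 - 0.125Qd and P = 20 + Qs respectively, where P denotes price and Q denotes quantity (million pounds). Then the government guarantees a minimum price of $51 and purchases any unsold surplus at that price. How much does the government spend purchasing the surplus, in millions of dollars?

Rearranging demand gives Qd = 421 - 8P; rearranging supply gives Qs = P - 20. Setting quantity demanded equal to quantity supplied, 421 - 8P = P - 20, gives P* = 49 and Q* = 29.
Since 51 > 49, the floor is binding.
At P = 51: Qd = 421 - 8·51 = 13 and Qs = 51 - 20 = 31.
Surplus = Qs - Qd = 18.
Government expenditure = surplus × support price = 18 × 51 = 918.

918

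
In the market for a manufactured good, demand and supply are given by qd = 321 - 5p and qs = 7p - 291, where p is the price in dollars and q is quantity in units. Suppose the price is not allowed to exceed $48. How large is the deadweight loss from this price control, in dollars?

Equilibrium: 321 - 5p = 7p - 291, so 612 = 12p and p* = 51, q* = 66.
The ceiling of 48 is below the equilibrium price 51, so it binds.
At p = 48: qd = 321 - 5·48 = 81 and qs = 7·48 - 291 = 45.
Quantity traded falls to 45. At q = 45 the demand price is (321 - 45)/5 = 55.2 and the supply price is (291 + 45)/7 = 48.
Deadweight loss = ½ · (55.2 - 48) · (66 - 45) = ½ · 7.2 · 21 = 75.6.

75.6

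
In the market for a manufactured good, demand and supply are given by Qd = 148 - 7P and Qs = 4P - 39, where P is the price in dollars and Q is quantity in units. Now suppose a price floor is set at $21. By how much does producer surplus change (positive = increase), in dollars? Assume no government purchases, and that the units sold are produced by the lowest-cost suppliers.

Setting quantity demanded equal to quantity supplied, 148 - 7P = 4P - 39, gives P* = 17 and Q* = 29.
Because the floor (21) lies above the market-clearing price, it is binding.
At P = 21: Qd = 148 - 7·21 = 1 and Qs = 4·21 - 39 = 45.
Producer surplus without the control is ½ · (17 - 9.75) · 29 = 105.125.
With the floor, 1 units are sold at 21. The supply price at Q = 1 is 10, so PS = ½ · [(21 - 9.75) + (21 - 10)] · 1 = 11.125.
Change in producer surplus = 11.125 - 105.125 = -94.

-94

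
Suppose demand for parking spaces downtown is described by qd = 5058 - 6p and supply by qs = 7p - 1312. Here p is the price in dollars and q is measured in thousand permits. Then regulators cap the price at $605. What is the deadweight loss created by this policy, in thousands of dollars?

0

Setting quantity demanded equal to quantity supplied, 5058 - 6p = 7p - 1312, gives p* = 490 and q* = 2118.
The ceiling of 605 is above the equilibrium price 490, so it is not binding; the market clears at p* = 490, q* = 2118.
Since the control does not bind, no trades are prevented and deadweight loss is zero.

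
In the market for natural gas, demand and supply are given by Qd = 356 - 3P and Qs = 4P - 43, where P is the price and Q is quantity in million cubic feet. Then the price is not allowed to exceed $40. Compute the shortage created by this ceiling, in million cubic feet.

119

In a free market, 356 - 3P = 4P - 43 gives the equilibrium P* = 57, Q* = 185.
Since 40 < 57, the ceiling is binding.
At P = 40: Qd = 356 - 3·40 = 236 and Qs = 4·40 - 43 = 117.
Shortage = Qd - Qs = 236 - 117 = 119.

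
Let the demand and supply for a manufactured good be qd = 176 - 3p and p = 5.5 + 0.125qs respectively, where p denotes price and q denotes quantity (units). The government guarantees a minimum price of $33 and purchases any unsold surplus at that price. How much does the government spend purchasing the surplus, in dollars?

4719

Rearranging supply gives qs = 8p - 44. In a free market, 176 - 3p = 8p - 44 gives the equilibrium p* = 20, q* = 116.
Since 33 > 20, the floor is binding.
At p = 33: qd = 176 - 3·33 = 77 and qs = 8·33 - 44 = 220.
Surplus = qs - qd = 143.
Government expenditure = surplus × support price = 143 × 33 = 4719.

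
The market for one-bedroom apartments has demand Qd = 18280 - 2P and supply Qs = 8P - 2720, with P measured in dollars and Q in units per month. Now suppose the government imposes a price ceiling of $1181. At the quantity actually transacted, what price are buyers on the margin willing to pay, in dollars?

Without the control the market clears where 18280 - 2P = 8P - 2720, i.e. P* = 2100 and Q* = 14080.
Since 1181 < 2100, the ceiling is binding.
At P = 1181: Qd = 18280 - 2·1181 = 15918 and Qs = 8·1181 - 2720 = 6728.
Only 6728 units reach the market. On the demand curve, the marginal buyer's willingness to pay at Q = 6728 is (18280 - 6728)/2 = 5776.

5776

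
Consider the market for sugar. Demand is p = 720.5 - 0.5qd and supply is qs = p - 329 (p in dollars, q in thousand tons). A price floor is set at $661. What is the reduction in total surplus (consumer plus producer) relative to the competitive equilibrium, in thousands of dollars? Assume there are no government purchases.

Rearranging demand gives qd = 1441 - 2p. Setting quantity demanded equal to quantity supplied, 1441 - 2p = p - 329, gives p* = 590 and q* = 261.
Since 661 > 590, the floor is binding.
At p = 661: qd = 1441 - 2·661 = 119 and qs = 661 - 329 = 332.
Quantity traded falls to 119. At q = 119 the demand price is (1441 - 119)/2 = 661 and the supply price is 329 + 119 = 448.
Deadweight loss = ½ · (661 - 448) · (261 - 119) = ½ · 213 · 142 = 15123.

15123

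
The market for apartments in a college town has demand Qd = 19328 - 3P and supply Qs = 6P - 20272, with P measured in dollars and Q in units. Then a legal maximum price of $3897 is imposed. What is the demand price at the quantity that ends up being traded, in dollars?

5406

In a free market, 19328 - 3P = 6P - 20272 gives the equilibrium P* = 4400, Q* = 6128.
Since 3897 < 4400, the ceiling is binding.
At P = 3897: Qd = 19328 - 3·3897 = 7637 and Qs = 6·3897 - 20272 = 3110.
Only 3110 units reach the market. On the demand curve, the marginal buyer's willingness to pay at Q = 3110 is (19328 - 3110)/3 = 5406.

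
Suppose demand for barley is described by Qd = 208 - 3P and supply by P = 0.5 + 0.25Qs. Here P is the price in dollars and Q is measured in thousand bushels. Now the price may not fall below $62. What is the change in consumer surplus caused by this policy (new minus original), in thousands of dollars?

-2240

Rearranging supply gives Qs = 4P - 2. In a free market, 208 - 3P = 4P - 2 gives the equilibrium P* = 30, Q* = 118.
Since 62 > 30, the floor is binding.
At P = 62: Qd = 208 - 3·62 = 22 and Qs = 4·62 - 2 = 246.
Consumer surplus without the control is ½ · (208/3 - 30) · 118 = 6962/3.
With the floor, consumers buy 22 units at 62, so CS = ½ · (208/3 - 62) · 22 = 242/3.
Change in consumer surplus = 242/3 - 6962/3 = -2240.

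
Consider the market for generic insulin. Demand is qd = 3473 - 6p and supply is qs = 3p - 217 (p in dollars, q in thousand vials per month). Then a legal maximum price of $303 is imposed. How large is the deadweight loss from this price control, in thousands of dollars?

Setting quantity demanded equal to quantity supplied, 3473 - 6p = 3p - 217, gives p* = 410 and q* = 1013.
The ceiling of 303 is below the equilibrium price 410, so it binds.
At p = 303: qd = 3473 - 6·303 = 1655 and qs = 3·303 - 217 = 692.
Quantity traded falls to 692. At q = 692 the demand price is (3473 - 692)/6 = 463.5 and the supply price is (217 + 692)/3 = 303.
Deadweight loss = ½ · (463.5 - 303) · (1013 - 692) = ½ · 160.5 · 321 = 25760.25.

25760.25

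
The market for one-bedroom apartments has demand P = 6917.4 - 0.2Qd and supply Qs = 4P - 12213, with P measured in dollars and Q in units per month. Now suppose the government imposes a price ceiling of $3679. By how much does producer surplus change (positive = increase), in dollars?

-8433945

Rearranging demand gives Qd = 34587 - 5P. In a free market, 34587 - 5P = 4P - 12213 gives the equilibrium P* = 5200, Q* = 8587.
Because the ceiling (3679) lies below the market-clearing price, it is binding.
At P = 3679: Qd = 34587 - 5·3679 = 16192 and Qs = 4·3679 - 12213 = 2503.
Producer surplus without the control is ½ · (5200 - 3053.25) · 8587 = 9217071.125.
With the ceiling, producers sell 2503 units at 3679, so PS = ½ · (3679 - 3053.25) · 2503 = 783126.125.
Change in producer surplus = 783126.125 - 9217071.125 = -8433945.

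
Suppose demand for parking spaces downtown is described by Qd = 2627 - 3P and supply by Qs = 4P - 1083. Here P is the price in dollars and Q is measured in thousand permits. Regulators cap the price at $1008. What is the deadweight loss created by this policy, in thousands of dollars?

0

Without the control the market clears where 2627 - 3P = 4P - 1083, i.e. P* = 530 and Q* = 1037.
Since 1008 is above P* = 530, the ceiling does not bind and the free-market outcome prevails.
Since the control does not bind, no trades are prevented and deadweight loss is zero.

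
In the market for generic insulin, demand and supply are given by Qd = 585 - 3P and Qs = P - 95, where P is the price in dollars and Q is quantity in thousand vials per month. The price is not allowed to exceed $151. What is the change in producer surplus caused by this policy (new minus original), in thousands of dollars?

-1244.5

Setting quantity demanded equal to quantity supplied, 585 - 3P = P - 95, gives P* = 170 and Q* = 75.
Since 151 < 170, the ceiling is binding.
At P = 151: Qd = 585 - 3·151 = 132 and Qs = 151 - 95 = 56.
Producer surplus without the control is ½ · (170 - 95) · 75 = 2812.5.
With the ceiling, producers sell 56 units at 151, so PS = ½ · (151 - 95) · 56 = 1568.
Change in producer surplus = 1568 - 2812.5 = -1244.5.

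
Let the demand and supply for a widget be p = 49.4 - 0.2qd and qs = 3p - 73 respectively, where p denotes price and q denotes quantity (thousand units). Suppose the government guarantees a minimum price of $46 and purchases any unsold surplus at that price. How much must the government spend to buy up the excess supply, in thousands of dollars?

2208

Rearranging demand gives qd = 247 - 5p. Equilibrium: 247 - 5p = 3p - 73, so 320 = 8p and p* = 40, q* = 47.
Since 46 > 40, the floor is binding.
At p = 46: qd = 247 - 5·46 = 17 and qs = 3·46 - 73 = 65.
Surplus = qs - qd = 48.
Government expenditure = surplus × support price = 48 × 46 = 2208.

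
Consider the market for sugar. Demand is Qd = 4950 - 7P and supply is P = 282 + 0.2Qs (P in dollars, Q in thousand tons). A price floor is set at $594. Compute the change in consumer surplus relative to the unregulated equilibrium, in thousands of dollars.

-65024

Rearranging supply gives Qs = 5P - 1410. Without the control the market clears where 4950 - 7P = 5P - 1410, i.e. P* = 530 and Q* = 1240.
Because the floor (594) lies above the market-clearing price, it is binding.
At P = 594: Qd = 4950 - 7·594 = 792 and Qs = 5·594 - 1410 = 1560.
Consumer surplus without the control is ½ · (4950/7 - 530) · 1240 = 768800/7.
With the floor, consumers buy 792 units at 594, so CS = ½ · (4950/7 - 594) · 792 = 313632/7.
Change in consumer surplus = 313632/7 - 768800/7 = -65024.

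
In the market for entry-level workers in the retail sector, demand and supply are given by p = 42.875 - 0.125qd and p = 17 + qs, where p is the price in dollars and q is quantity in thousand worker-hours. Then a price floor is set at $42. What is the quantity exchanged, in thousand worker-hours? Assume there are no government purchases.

Rearranging demand gives qd = 343 - 8p; rearranging supply gives qs = p - 17. Without the control the market clears where 343 - 8p = p - 17, i.e. p* = 40 and q* = 23.
Since 42 > 40, the floor is binding.
At p = 42: qd = 343 - 8·42 = 7 and qs = 42 - 17 = 25.
The quantity actually transacted is the short side, demand: 7.

7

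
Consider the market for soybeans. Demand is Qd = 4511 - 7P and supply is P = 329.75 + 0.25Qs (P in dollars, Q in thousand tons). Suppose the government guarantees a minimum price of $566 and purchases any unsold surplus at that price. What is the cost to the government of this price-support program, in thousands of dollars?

224136

Rearranging supply gives Qs = 4P - 1319. Without the control the market clears where 4511 - 7P = 4P - 1319, i.e. P* = 530 and Q* = 801.
Because the floor (566) lies above the market-clearing price, it is binding.
At P = 566: Qd = 4511 - 7·566 = 549 and Qs = 4·566 - 1319 = 945.
Surplus = Qs - Qd = 396.
Government expenditure = surplus × support price = 396 × 566 = 224136.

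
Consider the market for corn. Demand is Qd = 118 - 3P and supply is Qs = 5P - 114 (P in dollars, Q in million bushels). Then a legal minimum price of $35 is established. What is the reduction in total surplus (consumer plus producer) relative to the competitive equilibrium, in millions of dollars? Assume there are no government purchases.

86.4

Setting quantity demanded equal to quantity supplied, 118 - 3P = 5P - 114, gives P* = 29 and Q* = 31.
The floor of 35 is above the equilibrium price 29, so it binds.
At P = 35: Qd = 118 - 3·35 = 13 and Qs = 5·35 - 114 = 61.
Quantity traded falls to 13. At Q = 13 the demand price is (118 - 13)/3 = 35 and the supply price is (114 + 13)/5 = 25.4.
Deadweight loss = ½ · (35 - 25.4) · (31 - 13) = ½ · 9.6 · 18 = 86.4.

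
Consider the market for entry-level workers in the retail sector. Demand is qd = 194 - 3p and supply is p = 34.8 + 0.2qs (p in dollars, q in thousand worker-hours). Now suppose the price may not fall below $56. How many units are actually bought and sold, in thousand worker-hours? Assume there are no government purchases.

Rearranging supply gives qs = 5p - 174. In a free market, 194 - 3p = 5p - 174 gives the equilibrium p* = 46, q* = 56.
Since 56 > 46, the floor is binding.
At p = 56: qd = 194 - 3·56 = 26 and qs = 5·56 - 174 = 106.
The quantity actually transacted is the short side, demand: 26.

26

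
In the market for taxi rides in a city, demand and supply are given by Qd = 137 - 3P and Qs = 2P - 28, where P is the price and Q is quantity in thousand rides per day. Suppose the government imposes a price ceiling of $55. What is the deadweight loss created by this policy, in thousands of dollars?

Equilibrium: 137 - 3P = 2P - 28, so 165 = 5P and P* = 33, Q* = 38.
The ceiling of 55 is above the equilibrium price 33, so it is not binding; the market clears at P* = 33, Q* = 38.
Since the control does not bind, no trades are prevented and deadweight loss is zero.

0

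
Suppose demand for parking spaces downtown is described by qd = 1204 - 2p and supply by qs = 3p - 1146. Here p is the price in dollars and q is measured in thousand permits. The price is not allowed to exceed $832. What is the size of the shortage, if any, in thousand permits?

Setting quantity demanded equal to quantity supplied, 1204 - 2p = 3p - 1146, gives p* = 470 and q* = 264.
Since 832 is above p* = 470, the ceiling does not bind and the free-market outcome prevails.
Since the control does not bind, there is no shortage.

0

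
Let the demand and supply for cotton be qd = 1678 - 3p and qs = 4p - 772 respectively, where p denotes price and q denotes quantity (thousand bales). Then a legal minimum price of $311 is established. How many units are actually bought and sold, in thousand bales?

628

In a free market, 1678 - 3p = 4p - 772 gives the equilibrium p* = 350, q* = 628.
Since 311 is below p* = 350, the floor does not bind and the free-market outcome prevails.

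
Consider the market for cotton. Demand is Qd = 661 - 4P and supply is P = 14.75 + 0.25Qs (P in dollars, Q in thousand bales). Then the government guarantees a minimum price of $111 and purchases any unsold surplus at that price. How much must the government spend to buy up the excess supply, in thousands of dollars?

Rearranging supply gives Qs = 4P - 59. Without the control the market clears where 661 - 4P = 4P - 59, i.e. P* = 90 and Q* = 301.
The floor of 111 is above the equilibrium price 90, so it binds.
At P = 111: Qd = 661 - 4·111 = 217 and Qs = 4·111 - 59 = 385.
Surplus = Qs - Qd = 168.
Government expenditure = surplus × support price = 168 × 111 = 18648.

18648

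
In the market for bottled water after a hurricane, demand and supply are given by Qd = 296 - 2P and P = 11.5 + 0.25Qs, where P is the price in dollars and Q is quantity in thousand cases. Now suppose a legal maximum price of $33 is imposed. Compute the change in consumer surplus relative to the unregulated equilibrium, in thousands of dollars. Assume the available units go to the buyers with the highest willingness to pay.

-240

Rearranging supply gives Qs = 4P - 46. Setting quantity demanded equal to quantity supplied, 296 - 2P = 4P - 46, gives P* = 57 and Q* = 182.
The ceiling of 33 is below the equilibrium price 57, so it binds.
At P = 33: Qd = 296 - 2·33 = 230 and Qs = 4·33 - 46 = 86.
Consumer surplus without the control is ½ · (148 - 57) · 182 = 8281.
With the ceiling, 86 units are sold at 33 (assume they go to the highest-value buyers). The demand price at Q = 86 is 105, so CS = ½ · [(148 - 33) + (105 - 33)] · 86 = 8041.
Change in consumer surplus = 8041 - 8281 = -240.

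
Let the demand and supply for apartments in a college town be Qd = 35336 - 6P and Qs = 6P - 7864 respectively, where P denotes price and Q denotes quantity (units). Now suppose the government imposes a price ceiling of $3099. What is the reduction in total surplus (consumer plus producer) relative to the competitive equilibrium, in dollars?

1506006

Equilibrium: 35336 - 6P = 6P - 7864, so 43200 = 12P and P* = 3600, Q* = 13736.
Since 3099 < 3600, the ceiling is binding.
At P = 3099: Qd = 35336 - 6·3099 = 16742 and Qs = 6·3099 - 7864 = 10730.
Quantity traded falls to 10730. At Q = 10730 the demand price is (35336 - 10730)/6 = 4101 and the supply price is (7864 + 10730)/6 = 3099.
Deadweight loss = ½ · (4101 - 3099) · (13736 - 10730) = ½ · 1002 · 3006 = 1506006.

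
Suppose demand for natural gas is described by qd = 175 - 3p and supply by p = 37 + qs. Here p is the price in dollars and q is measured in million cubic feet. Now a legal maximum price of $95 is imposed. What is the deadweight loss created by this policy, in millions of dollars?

Rearranging supply gives qs = p - 37. Without the control the market clears where 175 - 3p = p - 37, i.e. p* = 53 and q* = 16.
The ceiling of 95 is above the equilibrium price 53, so it is not binding; the market clears at p* = 53, q* = 16.
Since the control does not bind, no trades are prevented and deadweight loss is zero.

0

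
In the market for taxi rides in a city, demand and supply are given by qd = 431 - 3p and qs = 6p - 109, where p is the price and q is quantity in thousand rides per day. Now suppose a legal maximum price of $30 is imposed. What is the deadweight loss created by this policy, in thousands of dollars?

Equilibrium: 431 - 3p = 6p - 109, so 540 = 9p and p* = 60, q* = 251.
The ceiling of 30 is below the equilibrium price 60, so it binds.
At p = 30: qd = 431 - 3·30 = 341 and qs = 6·30 - 109 = 71.
Quantity traded falls to 71. At q = 71 the demand price is (431 - 71)/3 = 120 and the supply price is (109 + 71)/6 = 30.
Deadweight loss = ½ · (120 - 30) · (251 - 71) = ½ · 90 · 180 = 8100.

8100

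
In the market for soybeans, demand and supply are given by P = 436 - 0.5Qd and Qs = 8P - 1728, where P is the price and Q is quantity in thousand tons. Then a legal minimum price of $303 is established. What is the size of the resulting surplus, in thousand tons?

Rearranging demand gives Qd = 872 - 2P. Without the control the market clears where 872 - 2P = 8P - 1728, i.e. P* = 260 and Q* = 352.
Since 303 > 260, the floor is binding.
At P = 303: Qd = 872 - 2·303 = 266 and Qs = 8·303 - 1728 = 696.
Surplus = Qs - Qd = 696 - 266 = 430.

430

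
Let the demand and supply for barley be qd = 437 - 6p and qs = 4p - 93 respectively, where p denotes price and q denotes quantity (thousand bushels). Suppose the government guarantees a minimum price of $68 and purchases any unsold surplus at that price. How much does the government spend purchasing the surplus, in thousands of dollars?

In a free market, 437 - 6p = 4p - 93 gives the equilibrium p* = 53, q* = 119.
Because the floor (68) lies above the market-clearing price, it is binding.
At p = 68: qd = 437 - 6·68 = 29 and qs = 4·68 - 93 = 179.
Surplus = qs - qd = 150.
Government expenditure = surplus × support price = 150 × 68 = 10200.

10200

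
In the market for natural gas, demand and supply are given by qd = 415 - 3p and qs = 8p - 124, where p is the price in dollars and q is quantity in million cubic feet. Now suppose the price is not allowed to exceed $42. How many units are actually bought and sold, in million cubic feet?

212

Equilibrium: 415 - 3p = 8p - 124, so 539 = 11p and p* = 49, q* = 268.
Because the ceiling (42) lies below the market-clearing price, it is binding.
At p = 42: qd = 415 - 3·42 = 289 and qs = 8·42 - 124 = 212.
The quantity actually transacted is the short side, supply: 212.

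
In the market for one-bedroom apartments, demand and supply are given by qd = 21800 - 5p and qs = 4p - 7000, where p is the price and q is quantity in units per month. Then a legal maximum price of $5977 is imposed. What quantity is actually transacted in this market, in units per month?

Without the control the market clears where 21800 - 5p = 4p - 7000, i.e. p* = 3200 and q* = 5800.
Since 5977 is above p* = 3200, the ceiling does not bind and the free-market outcome prevails.

5800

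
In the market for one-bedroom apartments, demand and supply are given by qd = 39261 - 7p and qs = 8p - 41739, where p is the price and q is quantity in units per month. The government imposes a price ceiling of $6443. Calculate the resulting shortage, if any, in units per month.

Setting quantity demanded equal to quantity supplied, 39261 - 7p = 8p - 41739, gives p* = 5400 and q* = 1461.
Since 6443 is above p* = 5400, the ceiling does not bind and the free-market outcome prevails.
Since the control does not bind, there is no shortage.

0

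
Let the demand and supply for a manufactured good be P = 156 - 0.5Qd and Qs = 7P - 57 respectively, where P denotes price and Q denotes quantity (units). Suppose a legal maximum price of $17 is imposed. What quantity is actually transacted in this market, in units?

62

Rearranging demand gives Qd = 312 - 2P. Setting quantity demanded equal to quantity supplied, 312 - 2P = 7P - 57, gives P* = 41 and Q* = 230.
Since 17 < 41, the ceiling is binding.
At P = 17: Qd = 312 - 2·17 = 278 and Qs = 7·17 - 57 = 62.
The quantity actually transacted is the short side, supply: 62.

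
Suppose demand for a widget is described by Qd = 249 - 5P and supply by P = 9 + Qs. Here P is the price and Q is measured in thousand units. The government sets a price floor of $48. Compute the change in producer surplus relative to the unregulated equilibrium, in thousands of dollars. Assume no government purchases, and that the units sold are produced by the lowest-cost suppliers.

Rearranging supply gives Qs = P - 9. Equilibrium: 249 - 5P = P - 9, so 258 = 6P and P* = 43, Q* = 34.
Since 48 > 43, the floor is binding.
At P = 48: Qd = 249 - 5·48 = 9 and Qs = 48 - 9 = 39.
Producer surplus without the control is ½ · (43 - 9) · 34 = 578.
With the floor, 9 units are sold at 48. The supply price at Q = 9 is 18, so PS = ½ · [(48 - 9) + (48 - 18)] · 9 = 310.5.
Change in producer surplus = 310.5 - 578 = -267.5.

-267.5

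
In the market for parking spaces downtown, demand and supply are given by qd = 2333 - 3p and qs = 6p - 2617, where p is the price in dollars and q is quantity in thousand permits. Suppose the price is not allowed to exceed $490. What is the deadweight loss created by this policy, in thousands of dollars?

32400

In a free market, 2333 - 3p = 6p - 2617 gives the equilibrium p* = 550, q* = 683.
Because the ceiling (490) lies below the market-clearing price, it is binding.
At p = 490: qd = 2333 - 3·490 = 863 and qs = 6·490 - 2617 = 323.
Quantity traded falls to 323. At q = 323 the demand price is (2333 - 323)/3 = 670 and the supply price is (2617 + 323)/6 = 490.
Deadweight loss = ½ · (670 - 490) · (683 - 323) = ½ · 180 · 360 = 32400.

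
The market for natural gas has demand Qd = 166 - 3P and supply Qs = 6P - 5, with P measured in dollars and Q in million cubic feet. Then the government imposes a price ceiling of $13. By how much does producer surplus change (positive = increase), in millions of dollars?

-546

Equilibrium: 166 - 3P = 6P - 5, so 171 = 9P and P* = 19, Q* = 109.
Because the ceiling (13) lies below the market-clearing price, it is binding.
At P = 13: Qd = 166 - 3·13 = 127 and Qs = 6·13 - 5 = 73.
Producer surplus without the control is ½ · (19 - 5/6) · 109 = 11881/12.
With the ceiling, producers sell 73 units at 13, so PS = ½ · (13 - 5/6) · 73 = 5329/12.
Change in producer surplus = 5329/12 - 11881/12 = -546.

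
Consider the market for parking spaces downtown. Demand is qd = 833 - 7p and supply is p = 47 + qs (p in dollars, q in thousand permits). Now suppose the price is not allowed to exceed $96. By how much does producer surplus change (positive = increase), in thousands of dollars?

-784

Rearranging supply gives qs = p - 47. In a free market, 833 - 7p = p - 47 gives the equilibrium p* = 110, q* = 63.
The ceiling of 96 is below the equilibrium price 110, so it binds.
At p = 96: qd = 833 - 7·96 = 161 and qs = 96 - 47 = 49.
Producer surplus without the control is ½ · (110 - 47) · 63 = 1984.5.
With the ceiling, producers sell 49 units at 96, so PS = ½ · (96 - 47) · 49 = 1200.5.
Change in producer surplus = 1200.5 - 1984.5 = -784.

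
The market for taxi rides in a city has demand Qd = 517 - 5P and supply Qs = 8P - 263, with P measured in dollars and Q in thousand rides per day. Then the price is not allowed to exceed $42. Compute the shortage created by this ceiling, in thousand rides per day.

234

Without the control the market clears where 517 - 5P = 8P - 263, i.e. P* = 60 and Q* = 217.
The ceiling of 42 is below the equilibrium price 60, so it binds.
At P = 42: Qd = 517 - 5·42 = 307 and Qs = 8·42 - 263 = 73.
Shortage = Qd - Qs = 307 - 73 = 234.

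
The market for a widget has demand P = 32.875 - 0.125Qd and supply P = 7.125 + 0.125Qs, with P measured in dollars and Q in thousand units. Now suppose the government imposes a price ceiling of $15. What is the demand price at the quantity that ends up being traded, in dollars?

Rearranging demand gives Qd = 263 - 8P; rearranging supply gives Qs = 8P - 57. Setting quantity demanded equal to quantity supplied, 263 - 8P = 8P - 57, gives P* = 20 and Q* = 103.
Since 15 < 20, the ceiling is binding.
At P = 15: Qd = 263 - 8·15 = 143 and Qs = 8·15 - 57 = 63.
Only 63 units reach the market. On the demand curve, the marginal buyer's willingness to pay at Q = 63 is (263 - 63)/8 = 25.

25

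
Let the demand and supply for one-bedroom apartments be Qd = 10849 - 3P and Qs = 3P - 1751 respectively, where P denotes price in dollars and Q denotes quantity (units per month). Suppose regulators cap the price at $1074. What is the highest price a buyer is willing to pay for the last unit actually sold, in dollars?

In a free market, 10849 - 3P = 3P - 1751 gives the equilibrium P* = 2100, Q* = 4549.
Because the ceiling (1074) lies below the market-clearing price, it is binding.
At P = 1074: Qd = 10849 - 3·1074 = 7627 and Qs = 3·1074 - 1751 = 1471.
Only 1471 units reach the market. On the demand curve, the marginal buyer's willingness to pay at Q = 1471 is (10849 - 1471)/3 = 3126.

3126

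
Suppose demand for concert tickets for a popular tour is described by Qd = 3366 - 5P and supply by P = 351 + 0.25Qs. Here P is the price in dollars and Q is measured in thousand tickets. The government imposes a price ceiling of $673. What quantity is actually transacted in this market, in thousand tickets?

Rearranging supply gives Qs = 4P - 1404. In a free market, 3366 - 5P = 4P - 1404 gives the equilibrium P* = 530, Q* = 716.
Since 673 is above P* = 530, the ceiling does not bind and the free-market outcome prevails.

716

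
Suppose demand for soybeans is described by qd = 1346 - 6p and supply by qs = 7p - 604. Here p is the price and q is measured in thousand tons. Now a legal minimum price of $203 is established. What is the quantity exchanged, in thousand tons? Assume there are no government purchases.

In a free market, 1346 - 6p = 7p - 604 gives the equilibrium p* = 150, q* = 446.
Because the floor (203) lies above the market-clearing price, it is binding.
At p = 203: qd = 1346 - 6·203 = 128 and qs = 7·203 - 604 = 817.
The quantity actually transacted is the short side, demand: 128.

128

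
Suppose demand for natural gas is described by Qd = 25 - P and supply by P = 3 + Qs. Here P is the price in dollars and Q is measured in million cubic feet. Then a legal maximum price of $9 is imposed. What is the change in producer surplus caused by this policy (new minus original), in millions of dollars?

Rearranging supply gives Qs = P - 3. In a free market, 25 - P = P - 3 gives the equilibrium P* = 14, Q* = 11.
Because the ceiling (9) lies below the market-clearing price, it is binding.
At P = 9: Qd = 25 - 9 = 16 and Qs = 9 - 3 = 6.
Producer surplus without the control is ½ · (14 - 3) · 11 = 60.5.
With the ceiling, producers sell 6 units at 9, so PS = ½ · (9 - 3) · 6 = 18.
Change in producer surplus = 18 - 60.5 = -42.5.

-42.5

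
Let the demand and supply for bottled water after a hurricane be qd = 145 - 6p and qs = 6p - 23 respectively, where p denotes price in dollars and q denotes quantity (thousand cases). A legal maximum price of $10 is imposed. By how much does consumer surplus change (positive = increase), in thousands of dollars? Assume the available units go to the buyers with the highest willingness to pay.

Setting quantity demanded equal to quantity supplied, 145 - 6p = 6p - 23, gives p* = 14 and q* = 61.
Since 10 < 14, the ceiling is binding.
At p = 10: qd = 145 - 6·10 = 85 and qs = 6·10 - 23 = 37.
Consumer surplus without the control is ½ · (145/6 - 14) · 61 = 3721/12.
With the ceiling, 37 units are sold at 10 (assume they go to the highest-value buyers). The demand price at q = 37 is 18, so CS = ½ · [(145/6 - 10) + (18 - 10)] · 37 = 4921/12.
Change in consumer surplus = 4921/12 - 3721/12 = 100.

100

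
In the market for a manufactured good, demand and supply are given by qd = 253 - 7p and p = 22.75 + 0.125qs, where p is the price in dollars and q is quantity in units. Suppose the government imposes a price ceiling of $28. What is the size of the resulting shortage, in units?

15

Rearranging supply gives qs = 8p - 182. Without the control the market clears where 253 - 7p = 8p - 182, i.e. p* = 29 and q* = 50.
Because the ceiling (28) lies below the market-clearing price, it is binding.
At p = 28: qd = 253 - 7·28 = 57 and qs = 8·28 - 182 = 42.
Shortage = qd - qs = 57 - 42 = 15.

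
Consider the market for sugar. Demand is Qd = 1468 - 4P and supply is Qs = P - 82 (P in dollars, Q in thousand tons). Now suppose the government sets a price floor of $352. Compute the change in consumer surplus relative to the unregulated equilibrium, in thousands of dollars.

-6048

Without the control the market clears where 1468 - 4P = P - 82, i.e. P* = 310 and Q* = 228.
Since 352 > 310, the floor is binding.
At P = 352: Qd = 1468 - 4·352 = 60 and Qs = 352 - 82 = 270.
Consumer surplus without the control is ½ · (367 - 310) · 228 = 6498.
With the floor, consumers buy 60 units at 352, so CS = ½ · (367 - 352) · 60 = 450.
Change in consumer surplus = 450 - 6498 = -6048.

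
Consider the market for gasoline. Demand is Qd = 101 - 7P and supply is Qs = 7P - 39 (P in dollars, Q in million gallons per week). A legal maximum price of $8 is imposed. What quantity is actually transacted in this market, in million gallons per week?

Setting quantity demanded equal to quantity supplied, 101 - 7P = 7P - 39, gives P* = 10 and Q* = 31.
The ceiling of 8 is below the equilibrium price 10, so it binds.
At P = 8: Qd = 101 - 7·8 = 45 and Qs = 7·8 - 39 = 17.
The quantity actually transacted is the short side, supply: 17.

17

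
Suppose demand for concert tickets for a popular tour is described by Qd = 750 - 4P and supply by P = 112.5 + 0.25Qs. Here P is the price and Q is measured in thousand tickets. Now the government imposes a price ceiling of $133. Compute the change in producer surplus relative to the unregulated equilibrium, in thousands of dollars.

-1972

Rearranging supply gives Qs = 4P - 450. Equilibrium: 750 - 4P = 4P - 450, so 1200 = 8P and P* = 150, Q* = 150.
Because the ceiling (133) lies below the market-clearing price, it is binding.
At P = 133: Qd = 750 - 4·133 = 218 and Qs = 4·133 - 450 = 82.
Producer surplus without the control is ½ · (150 - 112.5) · 150 = 2812.5.
With the ceiling, producers sell 82 units at 133, so PS = ½ · (133 - 112.5) · 82 = 840.5.
Change in producer surplus = 840.5 - 2812.5 = -1972.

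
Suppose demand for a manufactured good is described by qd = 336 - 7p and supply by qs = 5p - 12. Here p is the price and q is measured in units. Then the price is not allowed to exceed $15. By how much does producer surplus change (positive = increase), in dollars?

Without the control the market clears where 336 - 7p = 5p - 12, i.e. p* = 29 and q* = 133.
The ceiling of 15 is below the equilibrium price 29, so it binds.
At p = 15: qd = 336 - 7·15 = 231 and qs = 5·15 - 12 = 63.
Producer surplus without the control is ½ · (29 - 2.4) · 133 = 1768.9.
With the ceiling, producers sell 63 units at 15, so PS = ½ · (15 - 2.4) · 63 = 396.9.
Change in producer surplus = 396.9 - 1768.9 = -1372.

-1372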